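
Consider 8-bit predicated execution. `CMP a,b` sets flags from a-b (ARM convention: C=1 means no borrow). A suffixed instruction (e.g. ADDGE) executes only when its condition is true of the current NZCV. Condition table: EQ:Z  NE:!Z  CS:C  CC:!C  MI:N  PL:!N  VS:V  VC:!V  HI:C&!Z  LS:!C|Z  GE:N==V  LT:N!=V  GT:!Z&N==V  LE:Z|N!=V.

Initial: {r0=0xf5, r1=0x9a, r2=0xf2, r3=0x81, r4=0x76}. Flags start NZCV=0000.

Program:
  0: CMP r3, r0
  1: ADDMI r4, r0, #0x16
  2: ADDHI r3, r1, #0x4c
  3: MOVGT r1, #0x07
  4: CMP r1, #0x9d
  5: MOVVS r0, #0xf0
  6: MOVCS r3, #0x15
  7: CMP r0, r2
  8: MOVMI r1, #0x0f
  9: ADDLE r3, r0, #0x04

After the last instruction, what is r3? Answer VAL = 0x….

0: ✓ CMP  NZCV=1000
1: ✓ ADDMI  r4←0x0b
2: · ADDHI
3: · MOVGT
4: ✓ CMP  NZCV=1000
5: · MOVVS
6: · MOVCS
7: ✓ CMP  NZCV=0010
8: · MOVMI
9: · ADDLE

VAL = 0x81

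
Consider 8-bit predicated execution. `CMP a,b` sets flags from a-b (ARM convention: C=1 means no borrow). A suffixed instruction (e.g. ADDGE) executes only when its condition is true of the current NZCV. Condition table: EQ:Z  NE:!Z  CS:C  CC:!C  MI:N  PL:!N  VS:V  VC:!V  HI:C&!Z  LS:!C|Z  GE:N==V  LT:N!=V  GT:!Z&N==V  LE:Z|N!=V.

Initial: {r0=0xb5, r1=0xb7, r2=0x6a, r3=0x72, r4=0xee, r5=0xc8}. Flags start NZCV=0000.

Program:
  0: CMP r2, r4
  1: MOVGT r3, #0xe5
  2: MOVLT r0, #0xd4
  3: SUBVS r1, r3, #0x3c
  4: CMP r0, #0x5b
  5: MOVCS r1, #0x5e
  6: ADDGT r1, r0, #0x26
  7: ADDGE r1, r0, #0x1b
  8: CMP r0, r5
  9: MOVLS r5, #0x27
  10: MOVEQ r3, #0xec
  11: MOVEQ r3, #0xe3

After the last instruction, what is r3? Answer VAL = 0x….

VAL = 0xe5

[0] flags=0000 → (cmp)
[1] flags=0000 GT?T → r3=0xe5
[2] flags=0000 LT?F → skip
[3] flags=0000 VS?F → skip
[4] flags=0011 → (cmp)
[5] flags=0011 CS?T → r1=0x5e
[6] flags=0011 GT?F → skip
[7] flags=0011 GE?F → skip
[8] flags=1000 → (cmp)
[9] flags=1000 LS?T → r5=0x27
[10] flags=1000 EQ?F → skip
[11] flags=1000 EQ?F → skip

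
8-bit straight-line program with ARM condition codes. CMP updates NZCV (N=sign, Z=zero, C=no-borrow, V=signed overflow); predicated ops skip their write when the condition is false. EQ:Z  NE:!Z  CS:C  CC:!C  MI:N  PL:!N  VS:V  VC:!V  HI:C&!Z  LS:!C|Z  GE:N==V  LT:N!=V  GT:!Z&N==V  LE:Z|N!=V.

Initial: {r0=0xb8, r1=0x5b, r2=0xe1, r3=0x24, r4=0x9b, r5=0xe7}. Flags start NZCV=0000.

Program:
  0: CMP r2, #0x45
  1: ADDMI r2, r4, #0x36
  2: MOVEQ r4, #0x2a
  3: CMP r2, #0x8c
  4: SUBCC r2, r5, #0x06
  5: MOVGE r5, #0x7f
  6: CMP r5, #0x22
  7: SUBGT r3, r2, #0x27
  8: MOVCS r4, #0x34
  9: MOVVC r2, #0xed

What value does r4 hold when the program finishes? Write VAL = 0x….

VAL = 0x34

0: ✓ CMP  NZCV=1010
1: ✓ ADDMI  r2←0xd1
2: · MOVEQ
3: ✓ CMP  NZCV=0010
4: · SUBCC
5: ✓ MOVGE  r5←0x7f
6: ✓ CMP  NZCV=0010
7: ✓ SUBGT  r3←0xaa
8: ✓ MOVCS  r4←0x34
9: ✓ MOVVC  r2←0xed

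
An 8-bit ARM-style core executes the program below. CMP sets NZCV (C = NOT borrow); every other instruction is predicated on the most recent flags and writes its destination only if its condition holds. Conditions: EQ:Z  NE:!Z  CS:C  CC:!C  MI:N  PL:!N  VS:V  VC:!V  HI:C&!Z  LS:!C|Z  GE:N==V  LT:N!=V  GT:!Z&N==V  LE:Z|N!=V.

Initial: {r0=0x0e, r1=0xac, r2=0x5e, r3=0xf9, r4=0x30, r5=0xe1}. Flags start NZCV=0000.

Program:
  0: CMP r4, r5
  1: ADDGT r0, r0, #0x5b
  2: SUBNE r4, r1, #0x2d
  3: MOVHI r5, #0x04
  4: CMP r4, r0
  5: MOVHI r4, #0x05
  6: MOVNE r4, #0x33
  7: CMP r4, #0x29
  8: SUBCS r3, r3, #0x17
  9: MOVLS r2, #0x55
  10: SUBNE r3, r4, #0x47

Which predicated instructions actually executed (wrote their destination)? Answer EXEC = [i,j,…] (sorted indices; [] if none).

[0] flags=0000 → (cmp)
[1] flags=0000 GT?T → r0=0x69
[2] flags=0000 NE?T → r4=0x7f
[3] flags=0000 HI?F → skip
[4] flags=0010 → (cmp)
[5] flags=0010 HI?T → r4=0x05
[6] flags=0010 NE?T → r4=0x33
[7] flags=0010 → (cmp)
[8] flags=0010 CS?T → r3=0xe2
[9] flags=0010 LS?F → skip
[10] flags=0010 NE?T → r3=0xec

EXEC = [1,2,5,6,8,10]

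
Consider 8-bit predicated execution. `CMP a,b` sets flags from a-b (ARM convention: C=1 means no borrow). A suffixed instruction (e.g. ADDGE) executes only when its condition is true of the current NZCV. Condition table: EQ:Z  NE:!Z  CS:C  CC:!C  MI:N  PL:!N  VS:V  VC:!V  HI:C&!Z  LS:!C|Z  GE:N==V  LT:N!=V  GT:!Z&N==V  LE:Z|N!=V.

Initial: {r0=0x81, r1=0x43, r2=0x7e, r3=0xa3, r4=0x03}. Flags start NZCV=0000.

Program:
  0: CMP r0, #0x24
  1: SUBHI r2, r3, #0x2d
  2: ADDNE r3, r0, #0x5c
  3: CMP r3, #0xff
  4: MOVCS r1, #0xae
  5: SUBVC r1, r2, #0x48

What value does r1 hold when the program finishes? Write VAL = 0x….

VAL = 0x2e

[0] flags=0011 → (cmp)
[1] flags=0011 HI?T → r2=0x76
[2] flags=0011 NE?T → r3=0xdd
[3] flags=1000 → (cmp)
[4] flags=1000 CS?F → skip
[5] flags=1000 VC?T → r1=0x2e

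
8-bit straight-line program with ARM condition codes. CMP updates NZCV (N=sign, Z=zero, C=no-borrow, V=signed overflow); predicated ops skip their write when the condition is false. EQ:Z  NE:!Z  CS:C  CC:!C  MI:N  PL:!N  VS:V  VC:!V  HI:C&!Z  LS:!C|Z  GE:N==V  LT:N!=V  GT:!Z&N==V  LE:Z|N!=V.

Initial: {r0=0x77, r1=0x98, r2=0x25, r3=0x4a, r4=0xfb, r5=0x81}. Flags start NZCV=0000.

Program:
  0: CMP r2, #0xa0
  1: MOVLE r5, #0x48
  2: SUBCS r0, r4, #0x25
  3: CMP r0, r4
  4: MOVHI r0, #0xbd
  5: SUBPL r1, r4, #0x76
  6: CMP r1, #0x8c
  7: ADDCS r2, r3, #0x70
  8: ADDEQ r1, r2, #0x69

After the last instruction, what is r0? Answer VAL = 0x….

[0] flags=1001 → (cmp)
[1] flags=1001 LE?F → skip
[2] flags=1001 CS?F → skip
[3] flags=0000 → (cmp)
[4] flags=0000 HI?F → skip
[5] flags=0000 PL?T → r1=0x85
[6] flags=1000 → (cmp)
[7] flags=1000 CS?F → skip
[8] flags=1000 EQ?F → skip

VAL = 0x77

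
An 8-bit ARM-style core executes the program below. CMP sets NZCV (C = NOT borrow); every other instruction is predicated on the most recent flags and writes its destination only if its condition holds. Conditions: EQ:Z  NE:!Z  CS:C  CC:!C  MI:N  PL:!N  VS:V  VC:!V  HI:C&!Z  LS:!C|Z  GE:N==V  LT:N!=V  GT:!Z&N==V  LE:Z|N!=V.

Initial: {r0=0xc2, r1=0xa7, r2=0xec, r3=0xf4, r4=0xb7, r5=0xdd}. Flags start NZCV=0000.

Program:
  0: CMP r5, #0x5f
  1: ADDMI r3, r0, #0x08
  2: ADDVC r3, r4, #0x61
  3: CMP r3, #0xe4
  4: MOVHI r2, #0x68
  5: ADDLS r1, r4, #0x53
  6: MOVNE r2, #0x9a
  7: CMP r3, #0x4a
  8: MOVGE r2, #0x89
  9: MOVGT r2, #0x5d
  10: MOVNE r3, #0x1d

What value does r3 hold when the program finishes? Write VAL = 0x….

0: ✓ CMP  NZCV=0011
1: · ADDMI
2: · ADDVC
3: ✓ CMP  NZCV=0010
4: ✓ MOVHI  r2←0x68
5: · ADDLS
6: ✓ MOVNE  r2←0x9a
7: ✓ CMP  NZCV=1010
8: · MOVGE
9: · MOVGT
10: ✓ MOVNE  r3←0x1d

VAL = 0x1d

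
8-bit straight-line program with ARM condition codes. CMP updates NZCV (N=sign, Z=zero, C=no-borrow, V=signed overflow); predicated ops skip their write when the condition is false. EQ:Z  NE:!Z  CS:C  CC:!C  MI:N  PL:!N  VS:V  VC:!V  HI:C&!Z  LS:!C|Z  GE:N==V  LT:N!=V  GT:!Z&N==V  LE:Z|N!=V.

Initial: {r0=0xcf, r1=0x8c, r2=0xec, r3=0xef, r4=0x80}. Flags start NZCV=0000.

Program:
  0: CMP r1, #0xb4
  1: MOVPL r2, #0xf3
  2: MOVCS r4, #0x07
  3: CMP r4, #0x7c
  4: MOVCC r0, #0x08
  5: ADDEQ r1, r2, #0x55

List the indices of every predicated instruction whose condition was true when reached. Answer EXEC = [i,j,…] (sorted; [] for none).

EXEC = []

[0] flags=1000 → (cmp)
[1] flags=1000 PL?F → skip
[2] flags=1000 CS?F → skip
[3] flags=0011 → (cmp)
[4] flags=0011 CC?F → skip
[5] flags=0011 EQ?F → skip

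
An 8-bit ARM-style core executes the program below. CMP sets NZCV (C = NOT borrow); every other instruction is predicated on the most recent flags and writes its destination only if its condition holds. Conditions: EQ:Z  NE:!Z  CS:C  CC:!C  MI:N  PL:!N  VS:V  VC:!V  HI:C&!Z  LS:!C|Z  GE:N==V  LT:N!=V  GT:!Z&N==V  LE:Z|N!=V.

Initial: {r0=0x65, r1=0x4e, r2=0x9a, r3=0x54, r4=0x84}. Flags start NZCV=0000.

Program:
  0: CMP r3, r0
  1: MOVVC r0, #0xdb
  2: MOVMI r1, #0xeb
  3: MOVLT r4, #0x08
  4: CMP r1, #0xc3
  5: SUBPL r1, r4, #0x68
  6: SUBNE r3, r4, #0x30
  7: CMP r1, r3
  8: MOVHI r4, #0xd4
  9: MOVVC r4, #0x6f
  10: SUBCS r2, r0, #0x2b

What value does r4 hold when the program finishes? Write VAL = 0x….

0: ✓ CMP  NZCV=1000
1: ✓ MOVVC  r0←0xdb
2: ✓ MOVMI  r1←0xeb
3: ✓ MOVLT  r4←0x08
4: ✓ CMP  NZCV=0010
5: ✓ SUBPL  r1←0xa0
6: ✓ SUBNE  r3←0xd8
7: ✓ CMP  NZCV=1000
8: · MOVHI
9: ✓ MOVVC  r4←0x6f
10: · SUBCS

VAL = 0x6f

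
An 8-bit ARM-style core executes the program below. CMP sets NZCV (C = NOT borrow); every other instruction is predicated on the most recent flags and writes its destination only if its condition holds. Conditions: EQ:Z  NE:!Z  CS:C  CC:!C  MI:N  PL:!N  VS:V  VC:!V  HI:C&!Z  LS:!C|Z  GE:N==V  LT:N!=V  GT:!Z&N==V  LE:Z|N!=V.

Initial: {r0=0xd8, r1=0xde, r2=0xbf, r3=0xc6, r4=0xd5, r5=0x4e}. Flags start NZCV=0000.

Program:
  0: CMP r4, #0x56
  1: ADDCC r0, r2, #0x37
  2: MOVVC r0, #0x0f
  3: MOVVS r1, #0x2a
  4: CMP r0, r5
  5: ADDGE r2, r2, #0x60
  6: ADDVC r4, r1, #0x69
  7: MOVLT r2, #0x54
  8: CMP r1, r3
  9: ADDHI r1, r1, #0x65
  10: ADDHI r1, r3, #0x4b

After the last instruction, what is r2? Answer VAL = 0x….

0: ✓ CMP  NZCV=0011
1: · ADDCC
2: · MOVVC
3: ✓ MOVVS  r1←0x2a
4: ✓ CMP  NZCV=1010
5: · ADDGE
6: ✓ ADDVC  r4←0x93
7: ✓ MOVLT  r2←0x54
8: ✓ CMP  NZCV=0000
9: · ADDHI
10: · ADDHI

VAL = 0x54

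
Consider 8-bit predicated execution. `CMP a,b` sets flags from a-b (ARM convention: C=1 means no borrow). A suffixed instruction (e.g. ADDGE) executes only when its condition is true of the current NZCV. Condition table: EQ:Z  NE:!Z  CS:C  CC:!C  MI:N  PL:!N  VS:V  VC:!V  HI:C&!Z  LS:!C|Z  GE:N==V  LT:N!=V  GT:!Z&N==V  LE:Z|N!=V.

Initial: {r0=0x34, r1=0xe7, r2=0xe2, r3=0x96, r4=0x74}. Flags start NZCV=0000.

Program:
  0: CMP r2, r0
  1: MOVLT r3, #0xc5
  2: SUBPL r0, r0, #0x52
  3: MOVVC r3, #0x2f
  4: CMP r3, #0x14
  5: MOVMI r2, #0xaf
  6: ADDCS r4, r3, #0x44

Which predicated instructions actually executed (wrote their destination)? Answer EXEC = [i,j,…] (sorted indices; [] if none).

EXEC = [1,3,6]

[0] flags=1010 → (cmp)
[1] flags=1010 LT?T → r3=0xc5
[2] flags=1010 PL?F → skip
[3] flags=1010 VC?T → r3=0x2f
[4] flags=0010 → (cmp)
[5] flags=0010 MI?F → skip
[6] flags=0010 CS?T → r4=0x73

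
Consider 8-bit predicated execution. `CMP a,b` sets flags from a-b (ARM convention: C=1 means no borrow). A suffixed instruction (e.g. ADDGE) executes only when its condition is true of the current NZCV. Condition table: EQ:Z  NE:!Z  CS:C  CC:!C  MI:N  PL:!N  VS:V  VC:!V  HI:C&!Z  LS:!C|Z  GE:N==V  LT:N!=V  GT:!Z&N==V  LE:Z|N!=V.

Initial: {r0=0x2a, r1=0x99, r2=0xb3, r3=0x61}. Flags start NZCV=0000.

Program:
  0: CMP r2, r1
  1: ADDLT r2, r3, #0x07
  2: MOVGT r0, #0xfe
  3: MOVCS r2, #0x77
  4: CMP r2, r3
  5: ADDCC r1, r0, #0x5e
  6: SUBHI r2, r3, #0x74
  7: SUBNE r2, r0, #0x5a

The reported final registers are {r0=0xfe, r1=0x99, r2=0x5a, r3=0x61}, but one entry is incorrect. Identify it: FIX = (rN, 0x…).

FIX = (r2, 0xa4)

[0] flags=0010 → (cmp)
[1] flags=0010 LT?F → skip
[2] flags=0010 GT?T → r0=0xfe
[3] flags=0010 CS?T → r2=0x77
[4] flags=0010 → (cmp)
[5] flags=0010 CC?F → skip
[6] flags=0010 HI?T → r2=0xed
[7] flags=0010 NE?T → r2=0xa4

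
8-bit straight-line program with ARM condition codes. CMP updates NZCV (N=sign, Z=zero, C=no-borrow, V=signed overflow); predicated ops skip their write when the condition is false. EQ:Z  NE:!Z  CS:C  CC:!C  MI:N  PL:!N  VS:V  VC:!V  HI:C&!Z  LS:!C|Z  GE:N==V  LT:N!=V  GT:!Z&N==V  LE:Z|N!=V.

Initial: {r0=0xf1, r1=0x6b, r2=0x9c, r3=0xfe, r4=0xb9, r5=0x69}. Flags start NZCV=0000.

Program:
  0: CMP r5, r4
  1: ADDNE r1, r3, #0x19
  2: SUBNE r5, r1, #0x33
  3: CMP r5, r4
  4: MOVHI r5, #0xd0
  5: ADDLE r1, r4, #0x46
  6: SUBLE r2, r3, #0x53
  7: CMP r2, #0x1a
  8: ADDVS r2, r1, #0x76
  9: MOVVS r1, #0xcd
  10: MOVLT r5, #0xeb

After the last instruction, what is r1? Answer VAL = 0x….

VAL = 0x17

[0] flags=1001 → (cmp)
[1] flags=1001 NE?T → r1=0x17
[2] flags=1001 NE?T → r5=0xe4
[3] flags=0010 → (cmp)
[4] flags=0010 HI?T → r5=0xd0
[5] flags=0010 LE?F → skip
[6] flags=0010 LE?F → skip
[7] flags=1010 → (cmp)
[8] flags=1010 VS?F → skip
[9] flags=1010 VS?F → skip
[10] flags=1010 LT?T → r5=0xeb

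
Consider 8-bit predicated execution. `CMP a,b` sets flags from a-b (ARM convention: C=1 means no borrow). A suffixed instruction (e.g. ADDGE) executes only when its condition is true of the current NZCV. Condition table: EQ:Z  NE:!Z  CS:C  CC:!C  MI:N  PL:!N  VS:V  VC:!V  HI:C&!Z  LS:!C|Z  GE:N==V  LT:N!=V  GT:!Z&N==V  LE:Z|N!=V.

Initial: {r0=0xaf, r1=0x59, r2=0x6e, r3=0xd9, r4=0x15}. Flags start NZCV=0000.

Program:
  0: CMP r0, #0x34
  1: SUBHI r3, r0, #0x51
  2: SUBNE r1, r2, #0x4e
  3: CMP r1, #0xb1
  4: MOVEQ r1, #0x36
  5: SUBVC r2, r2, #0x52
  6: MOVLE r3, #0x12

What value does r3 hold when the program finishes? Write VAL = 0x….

0: ✓ CMP  NZCV=0011
1: ✓ SUBHI  r3←0x5e
2: ✓ SUBNE  r1←0x20
3: ✓ CMP  NZCV=0000
4: · MOVEQ
5: ✓ SUBVC  r2←0x1c
6: · MOVLE

VAL = 0x5e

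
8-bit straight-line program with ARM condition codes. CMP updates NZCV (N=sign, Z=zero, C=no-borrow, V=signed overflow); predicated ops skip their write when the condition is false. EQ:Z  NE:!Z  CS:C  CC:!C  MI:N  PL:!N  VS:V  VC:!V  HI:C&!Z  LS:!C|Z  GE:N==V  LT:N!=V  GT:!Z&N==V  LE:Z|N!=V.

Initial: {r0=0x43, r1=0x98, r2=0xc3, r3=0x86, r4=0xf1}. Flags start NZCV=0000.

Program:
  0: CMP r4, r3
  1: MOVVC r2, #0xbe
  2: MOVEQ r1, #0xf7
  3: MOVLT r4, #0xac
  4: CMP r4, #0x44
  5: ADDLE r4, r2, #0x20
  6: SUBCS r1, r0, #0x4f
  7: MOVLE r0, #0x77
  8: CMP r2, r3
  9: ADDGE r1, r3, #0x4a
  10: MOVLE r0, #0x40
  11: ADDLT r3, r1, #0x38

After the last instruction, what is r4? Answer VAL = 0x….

[0] flags=0010 → (cmp)
[1] flags=0010 VC?T → r2=0xbe
[2] flags=0010 EQ?F → skip
[3] flags=0010 LT?F → skip
[4] flags=1010 → (cmp)
[5] flags=1010 LE?T → r4=0xde
[6] flags=1010 CS?T → r1=0xf4
[7] flags=1010 LE?T → r0=0x77
[8] flags=0010 → (cmp)
[9] flags=0010 GE?T → r1=0xd0
[10] flags=0010 LE?F → skip
[11] flags=0010 LT?F → skip

VAL = 0xde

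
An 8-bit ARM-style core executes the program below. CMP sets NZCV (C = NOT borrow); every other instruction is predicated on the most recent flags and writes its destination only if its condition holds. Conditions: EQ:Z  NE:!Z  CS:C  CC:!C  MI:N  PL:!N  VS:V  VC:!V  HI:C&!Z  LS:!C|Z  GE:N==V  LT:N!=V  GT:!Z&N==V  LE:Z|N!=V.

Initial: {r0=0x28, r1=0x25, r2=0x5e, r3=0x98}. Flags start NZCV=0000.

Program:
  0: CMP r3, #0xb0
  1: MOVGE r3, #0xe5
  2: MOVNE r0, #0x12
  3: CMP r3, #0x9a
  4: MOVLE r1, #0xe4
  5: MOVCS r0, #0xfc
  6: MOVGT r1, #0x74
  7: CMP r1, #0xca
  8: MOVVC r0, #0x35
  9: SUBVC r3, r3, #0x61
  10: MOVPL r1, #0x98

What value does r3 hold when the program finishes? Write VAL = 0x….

[0] flags=1000 → (cmp)
[1] flags=1000 GE?F → skip
[2] flags=1000 NE?T → r0=0x12
[3] flags=1000 → (cmp)
[4] flags=1000 LE?T → r1=0xe4
[5] flags=1000 CS?F → skip
[6] flags=1000 GT?F → skip
[7] flags=0010 → (cmp)
[8] flags=0010 VC?T → r0=0x35
[9] flags=0010 VC?T → r3=0x37
[10] flags=0010 PL?T → r1=0x98

VAL = 0x37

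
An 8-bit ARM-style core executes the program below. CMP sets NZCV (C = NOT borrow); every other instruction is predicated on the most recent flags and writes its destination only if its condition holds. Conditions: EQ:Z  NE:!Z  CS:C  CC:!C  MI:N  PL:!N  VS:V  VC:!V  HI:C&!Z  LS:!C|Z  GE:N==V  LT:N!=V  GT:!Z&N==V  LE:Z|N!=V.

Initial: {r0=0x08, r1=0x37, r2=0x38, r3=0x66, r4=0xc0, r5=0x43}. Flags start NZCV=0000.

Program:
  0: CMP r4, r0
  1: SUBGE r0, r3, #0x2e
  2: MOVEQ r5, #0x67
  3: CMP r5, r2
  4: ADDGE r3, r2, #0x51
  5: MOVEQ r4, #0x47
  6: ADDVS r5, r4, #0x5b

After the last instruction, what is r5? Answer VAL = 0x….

0: ✓ CMP  NZCV=1010
1: · SUBGE
2: · MOVEQ
3: ✓ CMP  NZCV=0010
4: ✓ ADDGE  r3←0x89
5: · MOVEQ
6: · ADDVS

VAL = 0x43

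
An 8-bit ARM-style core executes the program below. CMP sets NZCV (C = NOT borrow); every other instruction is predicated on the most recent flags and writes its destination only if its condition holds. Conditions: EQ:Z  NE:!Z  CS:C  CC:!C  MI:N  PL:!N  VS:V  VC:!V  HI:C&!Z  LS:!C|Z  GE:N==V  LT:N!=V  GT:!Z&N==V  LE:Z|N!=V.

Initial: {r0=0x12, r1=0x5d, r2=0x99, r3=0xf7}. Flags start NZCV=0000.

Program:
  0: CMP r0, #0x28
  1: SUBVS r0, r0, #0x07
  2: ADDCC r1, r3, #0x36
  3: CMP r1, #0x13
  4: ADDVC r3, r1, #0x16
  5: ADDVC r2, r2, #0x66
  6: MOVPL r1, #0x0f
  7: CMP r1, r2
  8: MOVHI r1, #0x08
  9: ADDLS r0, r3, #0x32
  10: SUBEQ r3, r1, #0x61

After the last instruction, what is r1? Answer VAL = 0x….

0: ✓ CMP  NZCV=1000
1: · SUBVS
2: ✓ ADDCC  r1←0x2d
3: ✓ CMP  NZCV=0010
4: ✓ ADDVC  r3←0x43
5: ✓ ADDVC  r2←0xff
6: ✓ MOVPL  r1←0x0f
7: ✓ CMP  NZCV=0000
8: · MOVHI
9: ✓ ADDLS  r0←0x75
10: · SUBEQ

VAL = 0x0f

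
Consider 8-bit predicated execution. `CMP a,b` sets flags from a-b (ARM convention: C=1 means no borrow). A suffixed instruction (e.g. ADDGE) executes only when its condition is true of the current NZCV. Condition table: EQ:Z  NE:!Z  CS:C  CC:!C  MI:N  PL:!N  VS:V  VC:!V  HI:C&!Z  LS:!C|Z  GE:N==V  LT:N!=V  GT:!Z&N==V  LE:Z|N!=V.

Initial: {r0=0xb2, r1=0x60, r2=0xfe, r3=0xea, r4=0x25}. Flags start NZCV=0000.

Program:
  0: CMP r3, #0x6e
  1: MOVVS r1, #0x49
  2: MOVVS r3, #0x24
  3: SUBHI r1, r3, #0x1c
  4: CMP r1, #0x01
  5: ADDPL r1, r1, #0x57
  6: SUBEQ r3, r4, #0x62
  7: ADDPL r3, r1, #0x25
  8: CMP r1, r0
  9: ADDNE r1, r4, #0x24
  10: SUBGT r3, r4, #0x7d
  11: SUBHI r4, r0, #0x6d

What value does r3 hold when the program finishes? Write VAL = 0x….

[0] flags=0011 → (cmp)
[1] flags=0011 VS?T → r1=0x49
[2] flags=0011 VS?T → r3=0x24
[3] flags=0011 HI?T → r1=0x08
[4] flags=0010 → (cmp)
[5] flags=0010 PL?T → r1=0x5f
[6] flags=0010 EQ?F → skip
[7] flags=0010 PL?T → r3=0x84
[8] flags=1001 → (cmp)
[9] flags=1001 NE?T → r1=0x49
[10] flags=1001 GT?T → r3=0xa8
[11] flags=1001 HI?F → skip

VAL = 0xa8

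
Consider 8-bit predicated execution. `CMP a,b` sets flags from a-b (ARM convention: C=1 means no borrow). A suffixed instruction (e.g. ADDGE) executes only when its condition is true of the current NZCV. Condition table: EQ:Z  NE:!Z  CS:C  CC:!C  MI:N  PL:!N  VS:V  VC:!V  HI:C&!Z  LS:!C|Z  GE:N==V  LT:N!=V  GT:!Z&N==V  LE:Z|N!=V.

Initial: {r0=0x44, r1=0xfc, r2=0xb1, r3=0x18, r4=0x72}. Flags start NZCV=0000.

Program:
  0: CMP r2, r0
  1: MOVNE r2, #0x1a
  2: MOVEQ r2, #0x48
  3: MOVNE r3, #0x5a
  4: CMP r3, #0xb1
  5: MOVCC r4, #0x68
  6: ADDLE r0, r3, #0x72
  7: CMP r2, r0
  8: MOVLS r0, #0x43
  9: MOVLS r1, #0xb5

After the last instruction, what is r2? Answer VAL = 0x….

VAL = 0x1a

0: ✓ CMP  NZCV=0011
1: ✓ MOVNE  r2←0x1a
2: · MOVEQ
3: ✓ MOVNE  r3←0x5a
4: ✓ CMP  NZCV=1001
5: ✓ MOVCC  r4←0x68
6: · ADDLE
7: ✓ CMP  NZCV=1000
8: ✓ MOVLS  r0←0x43
9: ✓ MOVLS  r1←0xb5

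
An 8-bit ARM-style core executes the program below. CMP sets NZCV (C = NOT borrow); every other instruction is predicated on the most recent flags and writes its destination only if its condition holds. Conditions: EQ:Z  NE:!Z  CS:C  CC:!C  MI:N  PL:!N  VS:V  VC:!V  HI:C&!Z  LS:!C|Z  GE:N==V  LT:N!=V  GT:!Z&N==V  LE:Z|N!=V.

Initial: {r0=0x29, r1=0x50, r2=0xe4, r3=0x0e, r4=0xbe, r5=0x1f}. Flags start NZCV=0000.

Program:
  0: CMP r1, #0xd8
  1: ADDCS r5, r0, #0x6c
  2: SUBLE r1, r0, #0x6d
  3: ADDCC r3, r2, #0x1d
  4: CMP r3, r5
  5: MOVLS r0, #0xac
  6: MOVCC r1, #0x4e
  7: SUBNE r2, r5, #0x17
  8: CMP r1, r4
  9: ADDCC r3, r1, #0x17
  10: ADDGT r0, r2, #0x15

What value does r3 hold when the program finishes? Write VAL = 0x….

VAL = 0x65

0: ✓ CMP  NZCV=0000
1: · ADDCS
2: · SUBLE
3: ✓ ADDCC  r3←0x01
4: ✓ CMP  NZCV=1000
5: ✓ MOVLS  r0←0xac
6: ✓ MOVCC  r1←0x4e
7: ✓ SUBNE  r2←0x08
8: ✓ CMP  NZCV=1001
9: ✓ ADDCC  r3←0x65
10: ✓ ADDGT  r0←0x1d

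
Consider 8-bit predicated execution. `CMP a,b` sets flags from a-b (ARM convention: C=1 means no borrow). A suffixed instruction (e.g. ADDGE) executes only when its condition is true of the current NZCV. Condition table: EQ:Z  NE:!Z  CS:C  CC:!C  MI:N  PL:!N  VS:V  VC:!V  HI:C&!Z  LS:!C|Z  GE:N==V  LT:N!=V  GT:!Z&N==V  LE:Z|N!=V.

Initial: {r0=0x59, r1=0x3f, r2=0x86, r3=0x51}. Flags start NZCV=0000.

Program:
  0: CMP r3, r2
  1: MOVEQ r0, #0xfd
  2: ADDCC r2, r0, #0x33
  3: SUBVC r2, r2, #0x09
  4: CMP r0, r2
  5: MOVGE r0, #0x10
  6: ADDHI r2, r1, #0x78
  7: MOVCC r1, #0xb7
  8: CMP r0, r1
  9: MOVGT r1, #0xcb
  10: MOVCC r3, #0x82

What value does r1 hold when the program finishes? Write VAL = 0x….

VAL = 0xcb

[0] flags=1001 → (cmp)
[1] flags=1001 EQ?F → skip
[2] flags=1001 CC?T → r2=0x8c
[3] flags=1001 VC?F → skip
[4] flags=1001 → (cmp)
[5] flags=1001 GE?T → r0=0x10
[6] flags=1001 HI?F → skip
[7] flags=1001 CC?T → r1=0xb7
[8] flags=0000 → (cmp)
[9] flags=0000 GT?T → r1=0xcb
[10] flags=0000 CC?T → r3=0x82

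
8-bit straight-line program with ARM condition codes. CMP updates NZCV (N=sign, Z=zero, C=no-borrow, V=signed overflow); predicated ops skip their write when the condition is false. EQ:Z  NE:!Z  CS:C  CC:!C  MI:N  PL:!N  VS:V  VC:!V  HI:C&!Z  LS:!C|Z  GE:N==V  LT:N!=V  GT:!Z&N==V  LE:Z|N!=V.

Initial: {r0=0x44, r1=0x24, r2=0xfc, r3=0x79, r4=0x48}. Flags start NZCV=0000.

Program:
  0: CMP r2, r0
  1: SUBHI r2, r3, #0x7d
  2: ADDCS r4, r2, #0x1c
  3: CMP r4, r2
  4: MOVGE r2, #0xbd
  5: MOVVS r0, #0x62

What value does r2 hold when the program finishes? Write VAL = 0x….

[0] flags=1010 → (cmp)
[1] flags=1010 HI?T → r2=0xfc
[2] flags=1010 CS?T → r4=0x18
[3] flags=0000 → (cmp)
[4] flags=0000 GE?T → r2=0xbd
[5] flags=0000 VS?F → skip

VAL = 0xbd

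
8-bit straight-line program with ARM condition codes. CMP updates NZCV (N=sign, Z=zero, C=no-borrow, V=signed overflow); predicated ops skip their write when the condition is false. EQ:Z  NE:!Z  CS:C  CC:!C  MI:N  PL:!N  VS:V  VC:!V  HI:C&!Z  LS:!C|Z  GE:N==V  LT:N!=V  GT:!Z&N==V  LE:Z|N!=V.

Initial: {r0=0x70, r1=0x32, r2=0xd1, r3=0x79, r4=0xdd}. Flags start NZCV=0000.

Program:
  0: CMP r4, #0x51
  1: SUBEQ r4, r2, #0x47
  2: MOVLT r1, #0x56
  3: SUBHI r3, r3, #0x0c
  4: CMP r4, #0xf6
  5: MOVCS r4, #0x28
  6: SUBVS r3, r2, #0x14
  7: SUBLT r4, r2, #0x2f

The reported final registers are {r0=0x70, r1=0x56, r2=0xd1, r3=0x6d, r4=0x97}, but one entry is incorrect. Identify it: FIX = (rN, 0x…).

0: ✓ CMP  NZCV=1010
1: · SUBEQ
2: ✓ MOVLT  r1←0x56
3: ✓ SUBHI  r3←0x6d
4: ✓ CMP  NZCV=1000
5: · MOVCS
6: · SUBVS
7: ✓ SUBLT  r4←0xa2

FIX = (r4, 0xa2)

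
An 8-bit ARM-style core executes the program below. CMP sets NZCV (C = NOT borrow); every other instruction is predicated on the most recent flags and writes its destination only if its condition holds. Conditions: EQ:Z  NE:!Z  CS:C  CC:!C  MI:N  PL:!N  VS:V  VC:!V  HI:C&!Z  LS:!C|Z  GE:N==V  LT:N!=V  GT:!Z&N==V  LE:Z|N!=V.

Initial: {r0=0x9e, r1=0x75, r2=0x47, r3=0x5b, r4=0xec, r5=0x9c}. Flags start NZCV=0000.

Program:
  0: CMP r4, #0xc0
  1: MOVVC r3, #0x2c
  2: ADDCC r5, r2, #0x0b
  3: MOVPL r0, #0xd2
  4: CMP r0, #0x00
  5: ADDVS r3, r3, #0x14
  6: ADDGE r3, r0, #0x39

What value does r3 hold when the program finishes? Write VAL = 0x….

[0] flags=0010 → (cmp)
[1] flags=0010 VC?T → r3=0x2c
[2] flags=0010 CC?F → skip
[3] flags=0010 PL?T → r0=0xd2
[4] flags=1010 → (cmp)
[5] flags=1010 VS?F → skip
[6] flags=1010 GE?F → skip

VAL = 0x2c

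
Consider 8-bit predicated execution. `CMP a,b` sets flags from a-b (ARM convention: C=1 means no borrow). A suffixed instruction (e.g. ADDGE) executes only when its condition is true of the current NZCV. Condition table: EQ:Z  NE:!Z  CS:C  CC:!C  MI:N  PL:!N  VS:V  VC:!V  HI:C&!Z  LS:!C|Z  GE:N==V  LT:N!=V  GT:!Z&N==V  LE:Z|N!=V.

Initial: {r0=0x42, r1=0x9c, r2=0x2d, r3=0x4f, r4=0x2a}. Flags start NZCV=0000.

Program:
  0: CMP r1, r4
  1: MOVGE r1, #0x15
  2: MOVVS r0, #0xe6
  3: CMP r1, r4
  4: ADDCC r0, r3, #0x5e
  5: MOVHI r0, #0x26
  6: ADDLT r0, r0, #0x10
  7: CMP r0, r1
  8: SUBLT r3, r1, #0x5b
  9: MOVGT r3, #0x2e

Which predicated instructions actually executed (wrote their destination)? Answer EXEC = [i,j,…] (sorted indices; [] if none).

[0] flags=0011 → (cmp)
[1] flags=0011 GE?F → skip
[2] flags=0011 VS?T → r0=0xe6
[3] flags=0011 → (cmp)
[4] flags=0011 CC?F → skip
[5] flags=0011 HI?T → r0=0x26
[6] flags=0011 LT?T → r0=0x36
[7] flags=1001 → (cmp)
[8] flags=1001 LT?F → skip
[9] flags=1001 GT?T → r3=0x2e

EXEC = [2,5,6,9]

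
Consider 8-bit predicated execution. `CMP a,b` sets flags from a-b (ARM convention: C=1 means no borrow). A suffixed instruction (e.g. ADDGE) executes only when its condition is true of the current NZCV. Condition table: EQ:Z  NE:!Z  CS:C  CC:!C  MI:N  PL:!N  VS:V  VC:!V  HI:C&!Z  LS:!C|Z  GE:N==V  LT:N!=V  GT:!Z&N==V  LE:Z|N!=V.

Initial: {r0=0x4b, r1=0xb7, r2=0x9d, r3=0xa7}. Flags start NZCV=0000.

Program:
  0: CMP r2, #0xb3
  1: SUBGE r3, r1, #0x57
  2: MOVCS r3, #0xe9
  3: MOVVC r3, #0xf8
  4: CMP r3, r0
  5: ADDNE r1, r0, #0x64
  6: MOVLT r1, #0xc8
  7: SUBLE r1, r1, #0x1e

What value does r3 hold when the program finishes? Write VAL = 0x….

VAL = 0xf8

0: ✓ CMP  NZCV=1000
1: · SUBGE
2: · MOVCS
3: ✓ MOVVC  r3←0xf8
4: ✓ CMP  NZCV=1010
5: ✓ ADDNE  r1←0xaf
6: ✓ MOVLT  r1←0xc8
7: ✓ SUBLE  r1←0xaa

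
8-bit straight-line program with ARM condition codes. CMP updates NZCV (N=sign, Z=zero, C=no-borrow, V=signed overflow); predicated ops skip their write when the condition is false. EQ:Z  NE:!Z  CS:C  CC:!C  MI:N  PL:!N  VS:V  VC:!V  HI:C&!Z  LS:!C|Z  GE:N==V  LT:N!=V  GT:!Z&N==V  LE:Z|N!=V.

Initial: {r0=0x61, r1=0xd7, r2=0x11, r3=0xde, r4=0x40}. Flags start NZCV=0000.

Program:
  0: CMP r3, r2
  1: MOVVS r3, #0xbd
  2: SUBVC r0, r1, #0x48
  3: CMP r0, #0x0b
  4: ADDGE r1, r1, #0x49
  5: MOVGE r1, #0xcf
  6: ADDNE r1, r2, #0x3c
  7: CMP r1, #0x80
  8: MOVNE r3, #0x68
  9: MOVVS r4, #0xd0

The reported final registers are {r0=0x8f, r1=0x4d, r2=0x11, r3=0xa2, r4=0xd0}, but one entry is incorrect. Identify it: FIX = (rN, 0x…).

[0] flags=1010 → (cmp)
[1] flags=1010 VS?F → skip
[2] flags=1010 VC?T → r0=0x8f
[3] flags=1010 → (cmp)
[4] flags=1010 GE?F → skip
[5] flags=1010 GE?F → skip
[6] flags=1010 NE?T → r1=0x4d
[7] flags=1001 → (cmp)
[8] flags=1001 NE?T → r3=0x68
[9] flags=1001 VS?T → r4=0xd0

FIX = (r3, 0x68)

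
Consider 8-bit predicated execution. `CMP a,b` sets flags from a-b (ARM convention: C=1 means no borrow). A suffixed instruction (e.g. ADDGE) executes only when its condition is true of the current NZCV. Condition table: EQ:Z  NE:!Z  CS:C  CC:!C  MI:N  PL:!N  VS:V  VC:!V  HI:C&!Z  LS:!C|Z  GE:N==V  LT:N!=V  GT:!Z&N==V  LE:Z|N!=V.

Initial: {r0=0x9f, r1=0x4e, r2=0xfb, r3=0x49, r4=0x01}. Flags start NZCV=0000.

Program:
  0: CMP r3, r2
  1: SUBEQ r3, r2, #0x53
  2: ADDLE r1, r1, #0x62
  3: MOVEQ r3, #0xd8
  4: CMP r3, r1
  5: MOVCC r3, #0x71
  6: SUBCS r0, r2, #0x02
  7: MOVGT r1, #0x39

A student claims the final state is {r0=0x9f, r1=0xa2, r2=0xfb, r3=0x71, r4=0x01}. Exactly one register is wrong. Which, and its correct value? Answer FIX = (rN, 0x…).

[0] flags=0000 → (cmp)
[1] flags=0000 EQ?F → skip
[2] flags=0000 LE?F → skip
[3] flags=0000 EQ?F → skip
[4] flags=1000 → (cmp)
[5] flags=1000 CC?T → r3=0x71
[6] flags=1000 CS?F → skip
[7] flags=1000 GT?F → skip

FIX = (r1, 0x4e)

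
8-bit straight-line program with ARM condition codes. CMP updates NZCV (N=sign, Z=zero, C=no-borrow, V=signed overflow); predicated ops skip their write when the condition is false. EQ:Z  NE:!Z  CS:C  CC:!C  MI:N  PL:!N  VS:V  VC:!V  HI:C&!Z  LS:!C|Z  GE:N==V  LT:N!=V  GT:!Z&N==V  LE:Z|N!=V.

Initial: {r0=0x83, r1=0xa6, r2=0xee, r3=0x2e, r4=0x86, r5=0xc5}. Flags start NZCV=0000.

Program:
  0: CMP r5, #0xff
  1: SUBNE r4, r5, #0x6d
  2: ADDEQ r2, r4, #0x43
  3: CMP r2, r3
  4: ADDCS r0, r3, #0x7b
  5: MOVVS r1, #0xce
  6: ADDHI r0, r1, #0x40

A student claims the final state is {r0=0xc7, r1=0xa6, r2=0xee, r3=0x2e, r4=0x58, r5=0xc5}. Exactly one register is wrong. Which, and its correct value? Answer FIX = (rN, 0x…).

[0] flags=1000 → (cmp)
[1] flags=1000 NE?T → r4=0x58
[2] flags=1000 EQ?F → skip
[3] flags=1010 → (cmp)
[4] flags=1010 CS?T → r0=0xa9
[5] flags=1010 VS?F → skip
[6] flags=1010 HI?T → r0=0xe6

FIX = (r0, 0xe6)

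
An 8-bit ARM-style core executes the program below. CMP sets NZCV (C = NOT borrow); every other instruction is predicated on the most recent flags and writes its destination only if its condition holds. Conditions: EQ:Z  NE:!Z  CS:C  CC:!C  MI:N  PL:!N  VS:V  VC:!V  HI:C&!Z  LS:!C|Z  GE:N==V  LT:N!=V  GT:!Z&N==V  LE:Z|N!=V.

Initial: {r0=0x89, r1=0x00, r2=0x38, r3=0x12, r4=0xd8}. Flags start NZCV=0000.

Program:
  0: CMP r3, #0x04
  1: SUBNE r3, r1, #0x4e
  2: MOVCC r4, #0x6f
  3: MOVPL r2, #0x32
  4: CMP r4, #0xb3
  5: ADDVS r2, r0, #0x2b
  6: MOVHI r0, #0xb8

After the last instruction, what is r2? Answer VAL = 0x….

[0] flags=0010 → (cmp)
[1] flags=0010 NE?T → r3=0xb2
[2] flags=0010 CC?F → skip
[3] flags=0010 PL?T → r2=0x32
[4] flags=0010 → (cmp)
[5] flags=0010 VS?F → skip
[6] flags=0010 HI?T → r0=0xb8

VAL = 0x32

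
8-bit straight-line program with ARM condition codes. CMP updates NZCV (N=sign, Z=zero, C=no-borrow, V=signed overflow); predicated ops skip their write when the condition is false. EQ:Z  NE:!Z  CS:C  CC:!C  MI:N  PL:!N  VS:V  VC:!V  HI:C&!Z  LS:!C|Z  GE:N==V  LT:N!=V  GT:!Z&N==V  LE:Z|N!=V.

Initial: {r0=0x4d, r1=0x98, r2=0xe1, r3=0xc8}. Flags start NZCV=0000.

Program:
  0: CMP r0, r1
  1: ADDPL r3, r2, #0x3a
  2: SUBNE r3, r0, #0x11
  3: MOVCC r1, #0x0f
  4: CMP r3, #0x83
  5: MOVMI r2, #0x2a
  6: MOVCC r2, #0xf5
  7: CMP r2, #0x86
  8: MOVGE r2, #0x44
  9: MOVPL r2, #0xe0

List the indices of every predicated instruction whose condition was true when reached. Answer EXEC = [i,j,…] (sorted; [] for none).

EXEC = [2,3,5,6,8,9]

[0] flags=1001 → (cmp)
[1] flags=1001 PL?F → skip
[2] flags=1001 NE?T → r3=0x3c
[3] flags=1001 CC?T → r1=0x0f
[4] flags=1001 → (cmp)
[5] flags=1001 MI?T → r2=0x2a
[6] flags=1001 CC?T → r2=0xf5
[7] flags=0010 → (cmp)
[8] flags=0010 GE?T → r2=0x44
[9] flags=0010 PL?T → r2=0xe0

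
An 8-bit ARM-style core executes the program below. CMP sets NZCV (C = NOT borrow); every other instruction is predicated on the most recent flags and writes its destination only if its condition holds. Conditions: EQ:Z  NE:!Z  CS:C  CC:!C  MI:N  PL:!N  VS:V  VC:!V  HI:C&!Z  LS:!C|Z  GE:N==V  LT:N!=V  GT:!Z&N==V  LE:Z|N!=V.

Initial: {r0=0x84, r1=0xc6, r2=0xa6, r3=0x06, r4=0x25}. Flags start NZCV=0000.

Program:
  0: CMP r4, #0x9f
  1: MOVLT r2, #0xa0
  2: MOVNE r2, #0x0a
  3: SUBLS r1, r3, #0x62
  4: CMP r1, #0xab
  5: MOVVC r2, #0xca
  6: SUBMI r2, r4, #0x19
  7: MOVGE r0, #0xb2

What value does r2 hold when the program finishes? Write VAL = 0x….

VAL = 0x0c

[0] flags=1001 → (cmp)
[1] flags=1001 LT?F → skip
[2] flags=1001 NE?T → r2=0x0a
[3] flags=1001 LS?T → r1=0xa4
[4] flags=1000 → (cmp)
[5] flags=1000 VC?T → r2=0xca
[6] flags=1000 MI?T → r2=0x0c
[7] flags=1000 GE?F → skip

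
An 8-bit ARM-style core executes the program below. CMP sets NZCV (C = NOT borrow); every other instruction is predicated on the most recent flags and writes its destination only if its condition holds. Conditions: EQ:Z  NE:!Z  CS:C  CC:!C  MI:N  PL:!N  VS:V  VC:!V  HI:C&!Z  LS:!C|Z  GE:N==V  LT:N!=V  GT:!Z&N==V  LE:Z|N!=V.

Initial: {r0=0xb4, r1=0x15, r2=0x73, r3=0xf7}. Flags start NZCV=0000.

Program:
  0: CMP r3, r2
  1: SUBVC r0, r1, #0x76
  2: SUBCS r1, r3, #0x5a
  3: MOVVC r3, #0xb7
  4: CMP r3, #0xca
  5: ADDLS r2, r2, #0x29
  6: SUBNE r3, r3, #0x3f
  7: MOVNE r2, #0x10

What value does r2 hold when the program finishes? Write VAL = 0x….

VAL = 0x10

[0] flags=1010 → (cmp)
[1] flags=1010 VC?T → r0=0x9f
[2] flags=1010 CS?T → r1=0x9d
[3] flags=1010 VC?T → r3=0xb7
[4] flags=1000 → (cmp)
[5] flags=1000 LS?T → r2=0x9c
[6] flags=1000 NE?T → r3=0x78
[7] flags=1000 NE?T → r2=0x10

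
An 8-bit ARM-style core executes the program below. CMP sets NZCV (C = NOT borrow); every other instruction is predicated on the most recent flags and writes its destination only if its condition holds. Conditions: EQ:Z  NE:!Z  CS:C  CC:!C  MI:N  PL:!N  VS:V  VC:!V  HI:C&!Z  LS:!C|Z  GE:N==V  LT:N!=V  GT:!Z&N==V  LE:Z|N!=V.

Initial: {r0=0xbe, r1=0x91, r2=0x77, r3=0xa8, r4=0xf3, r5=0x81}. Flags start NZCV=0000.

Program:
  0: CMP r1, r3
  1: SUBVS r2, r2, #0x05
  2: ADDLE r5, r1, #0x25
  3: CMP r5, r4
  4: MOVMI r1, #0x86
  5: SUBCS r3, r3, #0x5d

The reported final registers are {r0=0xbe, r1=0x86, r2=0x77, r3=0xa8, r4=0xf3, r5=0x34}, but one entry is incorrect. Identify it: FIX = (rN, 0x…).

FIX = (r5, 0xb6)

[0] flags=1000 → (cmp)
[1] flags=1000 VS?F → skip
[2] flags=1000 LE?T → r5=0xb6
[3] flags=1000 → (cmp)
[4] flags=1000 MI?T → r1=0x86
[5] flags=1000 CS?F → skip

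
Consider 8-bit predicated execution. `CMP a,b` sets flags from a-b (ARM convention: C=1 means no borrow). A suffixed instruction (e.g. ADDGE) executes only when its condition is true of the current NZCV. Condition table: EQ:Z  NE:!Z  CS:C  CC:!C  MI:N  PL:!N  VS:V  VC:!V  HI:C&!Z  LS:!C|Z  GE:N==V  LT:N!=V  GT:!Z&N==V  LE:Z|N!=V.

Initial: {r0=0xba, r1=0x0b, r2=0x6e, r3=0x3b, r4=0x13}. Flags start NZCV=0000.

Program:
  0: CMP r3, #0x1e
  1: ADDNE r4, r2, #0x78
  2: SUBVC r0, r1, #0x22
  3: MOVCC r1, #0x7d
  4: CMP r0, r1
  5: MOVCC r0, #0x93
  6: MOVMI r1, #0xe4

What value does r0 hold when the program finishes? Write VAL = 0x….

VAL = 0xe9

0: ✓ CMP  NZCV=0010
1: ✓ ADDNE  r4←0xe6
2: ✓ SUBVC  r0←0xe9
3: · MOVCC
4: ✓ CMP  NZCV=1010
5: · MOVCC
6: ✓ MOVMI  r1←0xe4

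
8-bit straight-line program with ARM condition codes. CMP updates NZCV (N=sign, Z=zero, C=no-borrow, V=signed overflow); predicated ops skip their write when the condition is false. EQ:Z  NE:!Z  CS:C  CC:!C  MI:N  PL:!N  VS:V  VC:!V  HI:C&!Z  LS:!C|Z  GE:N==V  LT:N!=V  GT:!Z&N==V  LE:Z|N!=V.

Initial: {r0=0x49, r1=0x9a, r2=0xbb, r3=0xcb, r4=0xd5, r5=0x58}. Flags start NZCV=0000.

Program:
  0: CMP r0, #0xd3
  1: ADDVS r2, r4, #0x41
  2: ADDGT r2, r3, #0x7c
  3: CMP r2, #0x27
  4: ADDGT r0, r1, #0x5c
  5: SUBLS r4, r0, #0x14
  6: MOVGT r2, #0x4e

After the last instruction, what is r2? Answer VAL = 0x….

VAL = 0x4e

0: ✓ CMP  NZCV=0000
1: · ADDVS
2: ✓ ADDGT  r2←0x47
3: ✓ CMP  NZCV=0010
4: ✓ ADDGT  r0←0xf6
5: · SUBLS
6: ✓ MOVGT  r2←0x4e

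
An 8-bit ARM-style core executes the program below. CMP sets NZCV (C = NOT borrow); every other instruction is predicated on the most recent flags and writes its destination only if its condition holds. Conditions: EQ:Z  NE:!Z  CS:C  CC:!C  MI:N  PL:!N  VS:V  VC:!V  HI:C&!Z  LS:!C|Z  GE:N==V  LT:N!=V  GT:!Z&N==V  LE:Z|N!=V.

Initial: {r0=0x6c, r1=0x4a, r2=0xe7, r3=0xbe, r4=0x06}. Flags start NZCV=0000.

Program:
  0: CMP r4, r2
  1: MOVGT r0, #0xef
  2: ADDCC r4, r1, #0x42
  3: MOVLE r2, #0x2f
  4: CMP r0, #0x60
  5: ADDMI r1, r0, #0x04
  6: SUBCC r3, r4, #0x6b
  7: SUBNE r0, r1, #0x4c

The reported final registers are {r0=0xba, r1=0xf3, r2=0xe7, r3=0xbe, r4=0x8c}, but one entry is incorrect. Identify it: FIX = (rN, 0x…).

FIX = (r0, 0xa7)

0: ✓ CMP  NZCV=0000
1: ✓ MOVGT  r0←0xef
2: ✓ ADDCC  r4←0x8c
3: · MOVLE
4: ✓ CMP  NZCV=1010
5: ✓ ADDMI  r1←0xf3
6: · SUBCC
7: ✓ SUBNE  r0←0xa7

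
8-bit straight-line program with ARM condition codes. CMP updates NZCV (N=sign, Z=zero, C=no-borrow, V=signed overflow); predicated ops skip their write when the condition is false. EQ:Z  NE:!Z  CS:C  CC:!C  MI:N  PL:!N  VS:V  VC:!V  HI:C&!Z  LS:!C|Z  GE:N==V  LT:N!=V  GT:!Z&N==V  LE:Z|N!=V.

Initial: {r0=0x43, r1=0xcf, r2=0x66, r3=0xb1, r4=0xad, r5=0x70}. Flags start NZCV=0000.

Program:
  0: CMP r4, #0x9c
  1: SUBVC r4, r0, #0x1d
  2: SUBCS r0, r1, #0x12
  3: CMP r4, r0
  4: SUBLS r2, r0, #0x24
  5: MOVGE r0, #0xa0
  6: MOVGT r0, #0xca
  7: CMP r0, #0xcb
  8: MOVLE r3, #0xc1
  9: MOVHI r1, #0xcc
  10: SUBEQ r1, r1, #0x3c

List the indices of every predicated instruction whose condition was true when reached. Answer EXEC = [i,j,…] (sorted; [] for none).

EXEC = [1,2,4,5,6,8]

0: ✓ CMP  NZCV=0010
1: ✓ SUBVC  r4←0x26
2: ✓ SUBCS  r0←0xbd
3: ✓ CMP  NZCV=0000
4: ✓ SUBLS  r2←0x99
5: ✓ MOVGE  r0←0xa0
6: ✓ MOVGT  r0←0xca
7: ✓ CMP  NZCV=1000
8: ✓ MOVLE  r3←0xc1
9: · MOVHI
10: · SUBEQ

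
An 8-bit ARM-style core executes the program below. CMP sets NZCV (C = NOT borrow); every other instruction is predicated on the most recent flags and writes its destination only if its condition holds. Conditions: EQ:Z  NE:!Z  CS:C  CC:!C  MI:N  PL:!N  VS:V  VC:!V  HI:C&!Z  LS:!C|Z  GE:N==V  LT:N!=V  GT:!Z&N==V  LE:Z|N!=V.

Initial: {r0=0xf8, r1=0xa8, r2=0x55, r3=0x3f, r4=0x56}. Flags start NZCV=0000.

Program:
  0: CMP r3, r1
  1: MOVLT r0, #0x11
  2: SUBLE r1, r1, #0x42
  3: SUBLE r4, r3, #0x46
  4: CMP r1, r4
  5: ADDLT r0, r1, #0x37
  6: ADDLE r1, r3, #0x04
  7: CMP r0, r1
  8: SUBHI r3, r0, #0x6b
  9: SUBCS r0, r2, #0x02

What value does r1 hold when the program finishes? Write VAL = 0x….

VAL = 0x43

0: ✓ CMP  NZCV=1001
1: · MOVLT
2: · SUBLE
3: · SUBLE
4: ✓ CMP  NZCV=0011
5: ✓ ADDLT  r0←0xdf
6: ✓ ADDLE  r1←0x43
7: ✓ CMP  NZCV=1010
8: ✓ SUBHI  r3←0x74
9: ✓ SUBCS  r0←0x53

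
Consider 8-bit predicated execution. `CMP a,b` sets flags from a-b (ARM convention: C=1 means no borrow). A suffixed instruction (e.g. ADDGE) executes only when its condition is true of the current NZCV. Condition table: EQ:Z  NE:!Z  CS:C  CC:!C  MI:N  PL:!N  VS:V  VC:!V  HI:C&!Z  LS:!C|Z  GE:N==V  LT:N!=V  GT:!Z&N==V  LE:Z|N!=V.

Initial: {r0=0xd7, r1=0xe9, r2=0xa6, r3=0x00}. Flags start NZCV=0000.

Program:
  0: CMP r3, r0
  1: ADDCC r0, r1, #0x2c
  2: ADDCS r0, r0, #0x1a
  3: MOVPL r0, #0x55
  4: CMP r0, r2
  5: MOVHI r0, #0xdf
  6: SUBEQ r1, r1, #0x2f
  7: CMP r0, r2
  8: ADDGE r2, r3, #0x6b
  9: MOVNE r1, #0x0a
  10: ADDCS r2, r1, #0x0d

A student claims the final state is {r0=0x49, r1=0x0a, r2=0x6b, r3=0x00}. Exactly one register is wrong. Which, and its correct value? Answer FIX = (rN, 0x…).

FIX = (r0, 0x55)

0: ✓ CMP  NZCV=0000
1: ✓ ADDCC  r0←0x15
2: · ADDCS
3: ✓ MOVPL  r0←0x55
4: ✓ CMP  NZCV=1001
5: · MOVHI
6: · SUBEQ
7: ✓ CMP  NZCV=1001
8: ✓ ADDGE  r2←0x6b
9: ✓ MOVNE  r1←0x0a
10: · ADDCS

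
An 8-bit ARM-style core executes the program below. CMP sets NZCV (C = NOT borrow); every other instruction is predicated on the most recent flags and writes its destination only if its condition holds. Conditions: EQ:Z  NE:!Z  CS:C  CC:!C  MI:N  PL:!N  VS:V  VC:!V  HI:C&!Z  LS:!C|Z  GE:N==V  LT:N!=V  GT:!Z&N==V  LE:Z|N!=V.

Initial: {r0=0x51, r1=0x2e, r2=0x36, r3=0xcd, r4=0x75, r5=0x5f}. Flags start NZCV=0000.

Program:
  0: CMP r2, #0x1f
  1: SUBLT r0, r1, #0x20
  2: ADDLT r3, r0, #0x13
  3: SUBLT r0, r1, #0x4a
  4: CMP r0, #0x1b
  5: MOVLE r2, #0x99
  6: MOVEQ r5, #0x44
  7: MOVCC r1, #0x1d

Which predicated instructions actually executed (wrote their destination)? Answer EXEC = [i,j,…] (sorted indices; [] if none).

EXEC = []

[0] flags=0010 → (cmp)
[1] flags=0010 LT?F → skip
[2] flags=0010 LT?F → skip
[3] flags=0010 LT?F → skip
[4] flags=0010 → (cmp)
[5] flags=0010 LE?F → skip
[6] flags=0010 EQ?F → skip
[7] flags=0010 CC?F → skip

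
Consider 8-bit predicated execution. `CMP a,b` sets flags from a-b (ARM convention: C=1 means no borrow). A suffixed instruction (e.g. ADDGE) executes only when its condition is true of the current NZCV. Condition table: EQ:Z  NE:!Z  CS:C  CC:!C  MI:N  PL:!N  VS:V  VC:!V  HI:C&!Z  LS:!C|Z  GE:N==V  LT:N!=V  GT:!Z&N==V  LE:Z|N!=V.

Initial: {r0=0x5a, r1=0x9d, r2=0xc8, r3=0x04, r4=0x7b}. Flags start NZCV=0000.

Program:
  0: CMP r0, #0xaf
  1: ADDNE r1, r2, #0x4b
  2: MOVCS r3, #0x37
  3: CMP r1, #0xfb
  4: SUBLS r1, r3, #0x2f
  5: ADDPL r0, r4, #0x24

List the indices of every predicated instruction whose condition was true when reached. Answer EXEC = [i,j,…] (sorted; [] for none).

EXEC = [1,4,5]

0: ✓ CMP  NZCV=1001
1: ✓ ADDNE  r1←0x13
2: · MOVCS
3: ✓ CMP  NZCV=0000
4: ✓ SUBLS  r1←0xd5
5: ✓ ADDPL  r0←0x9f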